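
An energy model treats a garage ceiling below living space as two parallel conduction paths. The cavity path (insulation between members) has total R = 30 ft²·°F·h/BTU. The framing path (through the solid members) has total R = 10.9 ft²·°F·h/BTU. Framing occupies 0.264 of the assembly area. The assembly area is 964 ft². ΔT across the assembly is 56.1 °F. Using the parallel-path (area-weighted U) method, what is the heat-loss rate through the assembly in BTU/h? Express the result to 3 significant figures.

2640 BTU/h

U_eff = 0.736/30 + 0.264/10.9 = 0.02453 + 0.02422 = 0.04875
R_eff = 1/U_eff = 20.51 ft²·°F·h/BTU
Q = 964 × 56.1 / 20.51 = 2637 BTU/h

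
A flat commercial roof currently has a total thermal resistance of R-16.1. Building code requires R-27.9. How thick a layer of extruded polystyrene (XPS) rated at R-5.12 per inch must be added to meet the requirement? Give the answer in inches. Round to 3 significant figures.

ΔR = 27.9 − 16.1 = 11.8 ft²·°F·h/BTU
L = ΔR / (R/in) = 11.8/5.12 = 2.305 in

2.30 in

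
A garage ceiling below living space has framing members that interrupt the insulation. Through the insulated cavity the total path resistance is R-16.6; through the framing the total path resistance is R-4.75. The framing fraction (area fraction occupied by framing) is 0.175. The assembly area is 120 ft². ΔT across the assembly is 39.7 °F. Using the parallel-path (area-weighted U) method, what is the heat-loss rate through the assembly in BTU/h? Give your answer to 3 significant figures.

412 BTU/h

U_eff = 0.825/16.6 + 0.175/4.75 = 0.0497 + 0.03684 = 0.08654
R_eff = 1/U_eff = 11.56 ft²·°F·h/BTU
Q = 120 × 39.7 / 11.56 = 412.3 BTU/h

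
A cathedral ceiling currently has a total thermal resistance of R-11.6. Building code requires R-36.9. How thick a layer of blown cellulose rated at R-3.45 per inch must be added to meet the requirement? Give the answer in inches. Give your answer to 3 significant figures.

7.33 in

ΔR = 36.9 − 11.6 = 25.3 ft²·°F·h/BTU
L = ΔR / (R/in) = 25.3/3.45 = 7.333 in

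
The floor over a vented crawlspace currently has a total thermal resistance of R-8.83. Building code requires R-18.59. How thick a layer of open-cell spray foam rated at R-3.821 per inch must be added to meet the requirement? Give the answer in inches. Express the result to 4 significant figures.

ΔR = 18.59 − 8.83 = 9.76 ft²·°F·h/BTU
L = ΔR / (R/in) = 9.76/3.821 = 2.5543 in

2.554 in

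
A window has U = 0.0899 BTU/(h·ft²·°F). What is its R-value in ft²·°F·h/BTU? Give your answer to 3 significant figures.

11.1 ft²·°F·h/BTU

R = 1/U = 1/0.0899 = 11.12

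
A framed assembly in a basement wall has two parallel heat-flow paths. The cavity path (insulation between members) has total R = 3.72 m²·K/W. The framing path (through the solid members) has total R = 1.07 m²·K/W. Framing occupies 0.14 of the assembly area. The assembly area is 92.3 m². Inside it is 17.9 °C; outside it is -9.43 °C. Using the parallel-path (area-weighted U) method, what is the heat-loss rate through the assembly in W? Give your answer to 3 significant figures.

U_eff = 0.86/3.72 + 0.14/1.07 = 0.2312 + 0.1308 = 0.362
R_eff = 1/U_eff = 2.762 m²·K/W
Q = 92.3 × (17.9 − (-9.43)) / 2.762 = 913.2 W

913 W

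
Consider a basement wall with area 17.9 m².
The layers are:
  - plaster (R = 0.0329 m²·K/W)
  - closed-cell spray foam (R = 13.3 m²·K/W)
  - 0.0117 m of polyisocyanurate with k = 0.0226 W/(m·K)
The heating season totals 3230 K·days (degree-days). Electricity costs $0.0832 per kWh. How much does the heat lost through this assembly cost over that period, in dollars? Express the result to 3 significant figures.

8.34 dollars

0.0117/0.0226 = 0.5177
R_total = 0.0329 + 13.3 + 0.5177 = 13.85 m²·K/W
E = A × HDD × 24 / R / 1000 = 17.9 × 3230 × 24 / 13.85 / 1000 = 100.2 kWh
Cost = 100.2 × 0.0832 = $8.335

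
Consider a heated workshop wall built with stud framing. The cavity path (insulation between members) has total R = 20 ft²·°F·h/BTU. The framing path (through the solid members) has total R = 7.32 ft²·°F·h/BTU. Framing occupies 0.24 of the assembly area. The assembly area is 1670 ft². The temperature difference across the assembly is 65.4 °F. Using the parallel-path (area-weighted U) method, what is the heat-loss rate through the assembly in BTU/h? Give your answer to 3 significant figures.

7730 BTU/h

U_eff = 0.76/20 + 0.24/7.32 = 0.038 + 0.03279 = 0.07079
R_eff = 1/U_eff = 14.13 ft²·°F·h/BTU
Q = 1670 × 65.4 / 14.13 = 7731 BTU/h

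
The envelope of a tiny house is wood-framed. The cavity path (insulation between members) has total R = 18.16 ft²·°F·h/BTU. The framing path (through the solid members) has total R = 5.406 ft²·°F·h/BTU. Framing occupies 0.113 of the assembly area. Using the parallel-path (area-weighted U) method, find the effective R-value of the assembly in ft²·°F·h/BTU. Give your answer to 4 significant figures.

14.34 ft²·°F·h/BTU

U_eff = 0.887/18.16 + 0.113/5.406 = 0.048844 + 0.020903 = 0.069746
R_eff = 1/U_eff = 14.338 ft²·°F·h/BTU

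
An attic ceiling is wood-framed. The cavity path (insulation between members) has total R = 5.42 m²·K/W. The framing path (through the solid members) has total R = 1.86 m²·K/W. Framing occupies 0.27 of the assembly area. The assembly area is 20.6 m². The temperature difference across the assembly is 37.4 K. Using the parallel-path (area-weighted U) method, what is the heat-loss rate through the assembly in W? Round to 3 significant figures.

216 W

U_eff = 0.73/5.42 + 0.27/1.86 = 0.1347 + 0.1452 = 0.2798
R_eff = 1/U_eff = 3.573 m²·K/W
Q = 20.6 × 37.4 / 3.573 = 215.6 W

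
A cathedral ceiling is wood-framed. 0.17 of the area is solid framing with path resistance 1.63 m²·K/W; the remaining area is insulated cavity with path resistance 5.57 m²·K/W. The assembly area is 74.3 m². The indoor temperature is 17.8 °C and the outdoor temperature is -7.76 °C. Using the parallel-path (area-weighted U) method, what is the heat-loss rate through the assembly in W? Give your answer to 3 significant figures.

481 W

U_eff = 0.83/5.57 + 0.17/1.63 = 0.149 + 0.1043 = 0.2533
R_eff = 1/U_eff = 3.948 m²·K/W
Q = 74.3 × (17.8 − (-7.76)) / 3.948 = 481.1 W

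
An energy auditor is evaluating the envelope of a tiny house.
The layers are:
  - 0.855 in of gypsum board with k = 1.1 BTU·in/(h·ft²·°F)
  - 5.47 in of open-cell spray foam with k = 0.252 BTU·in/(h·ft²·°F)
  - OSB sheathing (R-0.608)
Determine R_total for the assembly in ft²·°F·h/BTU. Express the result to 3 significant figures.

23.1 ft²·°F·h/BTU

0.855/1.1 = 0.7773
5.47/0.252 = 21.71
R_total = 0.7773 + 21.71 + 0.608 = 23.09 ft²·°F·h/BTU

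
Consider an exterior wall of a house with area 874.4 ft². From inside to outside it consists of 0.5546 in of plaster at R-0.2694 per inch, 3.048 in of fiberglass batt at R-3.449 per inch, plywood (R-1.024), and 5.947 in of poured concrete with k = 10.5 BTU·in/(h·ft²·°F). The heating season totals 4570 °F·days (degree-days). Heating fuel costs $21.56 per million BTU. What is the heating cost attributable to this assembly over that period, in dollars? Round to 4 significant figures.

0.5546 × 0.2694 = 0.14941
3.048 × 3.449 = 10.513
5.947/10.5 = 0.56638
R_total = 0.14941 + 10.513 + 1.024 + 0.56638 = 12.252 ft²·°F·h/BTU
E = A × HDD × 24 / R = 874.4 × 4570 × 24 / 12.252 = 7827400 BTU
Cost = 7827400/10⁶ × 21.56 = $168.76

168.8 dollars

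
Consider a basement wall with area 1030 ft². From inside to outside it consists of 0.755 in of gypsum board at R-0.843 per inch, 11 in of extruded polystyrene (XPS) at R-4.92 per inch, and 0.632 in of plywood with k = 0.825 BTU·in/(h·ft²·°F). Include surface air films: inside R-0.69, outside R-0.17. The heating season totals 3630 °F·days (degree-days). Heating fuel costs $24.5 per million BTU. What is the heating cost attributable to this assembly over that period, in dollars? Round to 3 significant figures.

39.0 dollars

0.755 × 0.843 = 0.6365
11 × 4.92 = 54.12
0.632/0.825 = 0.7661
R_total = 0.69 + 0.6365 + 54.12 + 0.7661 + 0.17 = 56.38 ft²·°F·h/BTU
E = A × HDD × 24 / R = 1030 × 3630 × 24 / 56.38 = 1592000 BTU
Cost = 1592000/10⁶ × 24.5 = $38.99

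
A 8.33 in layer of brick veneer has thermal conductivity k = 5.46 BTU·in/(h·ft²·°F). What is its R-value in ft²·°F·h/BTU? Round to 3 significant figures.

R = L/k = 8.33/5.46 = 1.526 ft²·°F·h/BTU

1.53 ft²·°F·h/BTU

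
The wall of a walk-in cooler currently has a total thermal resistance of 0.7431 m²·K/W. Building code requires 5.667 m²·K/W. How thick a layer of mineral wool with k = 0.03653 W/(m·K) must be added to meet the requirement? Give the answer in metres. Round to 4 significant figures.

0.1799 m

ΔR = 5.667 − 0.7431 = 4.9239 m²·K/W
L = ΔR × k = 4.9239 × 0.03653 = 0.17987 m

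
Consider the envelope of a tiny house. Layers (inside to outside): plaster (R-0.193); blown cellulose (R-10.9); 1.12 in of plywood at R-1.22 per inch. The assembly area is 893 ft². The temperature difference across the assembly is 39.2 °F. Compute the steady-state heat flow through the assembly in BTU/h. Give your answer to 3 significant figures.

2810 BTU/h

1.12 × 1.22 = 1.366
R_total = 0.193 + 10.9 + 1.366 = 12.46 ft²·°F·h/BTU
Q = A·ΔT/R = 893 × 39.2 / 12.46 = 2810 BTU/h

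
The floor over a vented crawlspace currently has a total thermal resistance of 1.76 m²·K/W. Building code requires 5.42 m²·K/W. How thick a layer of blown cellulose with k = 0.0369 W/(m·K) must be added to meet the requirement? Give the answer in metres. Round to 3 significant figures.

0.135 m

ΔR = 5.42 − 1.76 = 3.66 m²·K/W
L = ΔR × k = 3.66 × 0.0369 = 0.1351 m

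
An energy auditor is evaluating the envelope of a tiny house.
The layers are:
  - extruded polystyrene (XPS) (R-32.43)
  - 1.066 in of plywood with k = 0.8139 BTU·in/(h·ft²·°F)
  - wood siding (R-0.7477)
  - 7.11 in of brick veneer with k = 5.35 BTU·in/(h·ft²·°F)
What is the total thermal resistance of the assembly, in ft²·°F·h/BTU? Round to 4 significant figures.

35.82 ft²·°F·h/BTU

1.066/0.8139 = 1.3097
7.11/5.35 = 1.329
R_total = 32.43 + 1.3097 + 0.7477 + 1.329 = 35.816 ft²·°F·h/BTU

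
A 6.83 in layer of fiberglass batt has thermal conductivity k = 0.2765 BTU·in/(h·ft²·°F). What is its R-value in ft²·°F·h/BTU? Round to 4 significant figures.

R = L/k = 6.83/0.2765 = 24.702 ft²·°F·h/BTU

24.70 ft²·°F·h/BTU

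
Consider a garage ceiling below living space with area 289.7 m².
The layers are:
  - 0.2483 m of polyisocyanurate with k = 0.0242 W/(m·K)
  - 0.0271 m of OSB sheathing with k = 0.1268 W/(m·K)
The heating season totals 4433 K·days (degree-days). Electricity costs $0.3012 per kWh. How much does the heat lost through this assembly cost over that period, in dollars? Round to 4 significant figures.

0.2483/0.0242 = 10.26
0.0271/0.1268 = 0.21372
R_total = 10.26 + 0.21372 = 10.474 m²·K/W
E = A × HDD × 24 / R / 1000 = 289.7 × 4433 × 24 / 10.474 / 1000 = 2942.7 kWh
Cost = 2942.7 × 0.3012 = $886.33

886.3 dollars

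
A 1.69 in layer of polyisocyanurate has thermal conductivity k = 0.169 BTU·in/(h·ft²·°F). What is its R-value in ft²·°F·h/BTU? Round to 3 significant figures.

R = L/k = 1.69/0.169 = 10 ft²·°F·h/BTU

10.0 ft²·°F·h/BTU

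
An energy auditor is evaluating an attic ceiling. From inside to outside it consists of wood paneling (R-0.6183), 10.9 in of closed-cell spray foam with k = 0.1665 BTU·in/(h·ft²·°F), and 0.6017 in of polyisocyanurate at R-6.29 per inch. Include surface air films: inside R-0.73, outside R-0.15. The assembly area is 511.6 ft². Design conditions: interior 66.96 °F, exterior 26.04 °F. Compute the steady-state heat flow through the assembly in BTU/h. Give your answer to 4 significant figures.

295.9 BTU/h

10.9/0.1665 = 65.465
0.6017 × 6.29 = 3.7847
R_total = 0.73 + 0.6183 + 65.465 + 3.7847 + 0.15 = 70.748 ft²·°F·h/BTU
Q = A·ΔT/R = 511.6 × (66.96 − 26.04) / 70.748 = 295.9 BTU/h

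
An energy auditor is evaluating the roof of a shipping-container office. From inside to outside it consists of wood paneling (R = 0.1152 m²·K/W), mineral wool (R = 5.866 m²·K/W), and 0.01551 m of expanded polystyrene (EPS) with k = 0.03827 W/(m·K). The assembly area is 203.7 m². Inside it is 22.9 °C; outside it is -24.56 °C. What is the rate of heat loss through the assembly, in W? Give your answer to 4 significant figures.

0.01551/0.03827 = 0.40528
R_total = 0.1152 + 5.866 + 0.40528 = 6.3865 m²·K/W
Q = A·ΔT/R = 203.7 × (22.9 − (-24.56)) / 6.3865 = 1513.8 W

1514 W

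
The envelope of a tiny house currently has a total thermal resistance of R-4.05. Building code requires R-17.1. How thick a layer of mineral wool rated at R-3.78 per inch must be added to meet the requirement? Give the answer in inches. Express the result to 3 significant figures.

3.45 in

ΔR = 17.1 − 4.05 = 13.05 ft²·°F·h/BTU
L = ΔR / (R/in) = 13.05/3.78 = 3.452 in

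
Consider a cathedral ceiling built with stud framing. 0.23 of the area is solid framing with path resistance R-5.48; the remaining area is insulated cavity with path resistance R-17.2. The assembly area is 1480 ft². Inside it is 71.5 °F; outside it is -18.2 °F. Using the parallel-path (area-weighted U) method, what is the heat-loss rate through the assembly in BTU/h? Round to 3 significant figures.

U_eff = 0.77/17.2 + 0.23/5.48 = 0.04477 + 0.04197 = 0.08674
R_eff = 1/U_eff = 11.53 ft²·°F·h/BTU
Q = 1480 × (71.5 − (-18.2)) / 11.53 = 11520 BTU/h

11500 BTU/h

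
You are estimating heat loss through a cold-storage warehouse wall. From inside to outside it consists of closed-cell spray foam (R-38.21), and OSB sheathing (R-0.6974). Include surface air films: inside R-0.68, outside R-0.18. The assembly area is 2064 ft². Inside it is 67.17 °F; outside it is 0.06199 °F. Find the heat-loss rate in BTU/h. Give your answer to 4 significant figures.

3483 BTU/h

R_total = 0.68 + 38.21 + 0.6974 + 0.18 = 39.767 ft²·°F·h/BTU
Q = A·ΔT/R = 2064 × (67.17 − 0.06199) / 39.767 = 3483 BTU/h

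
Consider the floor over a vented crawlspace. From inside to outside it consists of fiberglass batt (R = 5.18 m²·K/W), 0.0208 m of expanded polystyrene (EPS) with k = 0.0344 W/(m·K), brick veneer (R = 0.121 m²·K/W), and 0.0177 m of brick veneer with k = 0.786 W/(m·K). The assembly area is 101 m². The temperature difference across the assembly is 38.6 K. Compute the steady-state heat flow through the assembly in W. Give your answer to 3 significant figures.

0.0208/0.0344 = 0.6047
0.0177/0.786 = 0.02252
R_total = 5.18 + 0.6047 + 0.121 + 0.02252 = 5.928 m²·K/W
Q = A·ΔT/R = 101 × 38.6 / 5.928 = 657.6 W

658 W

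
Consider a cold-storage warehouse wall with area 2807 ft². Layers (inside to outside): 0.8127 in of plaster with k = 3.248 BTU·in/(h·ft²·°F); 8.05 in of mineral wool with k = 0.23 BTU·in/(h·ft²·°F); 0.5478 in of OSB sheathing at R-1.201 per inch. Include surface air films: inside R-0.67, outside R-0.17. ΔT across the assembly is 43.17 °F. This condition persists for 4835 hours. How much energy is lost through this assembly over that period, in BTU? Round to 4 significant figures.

15940000 BTU

0.8127/3.248 = 0.25022
8.05/0.23 = 35
0.5478 × 1.201 = 0.65791
R_total = 0.67 + 0.25022 + 35 + 0.65791 + 0.17 = 36.748 ft²·°F·h/BTU
Q = 2807 × 43.17 / 36.748 = 3297.5 BTU/h
E = 3297.5 × 4835 = 15944000 BTU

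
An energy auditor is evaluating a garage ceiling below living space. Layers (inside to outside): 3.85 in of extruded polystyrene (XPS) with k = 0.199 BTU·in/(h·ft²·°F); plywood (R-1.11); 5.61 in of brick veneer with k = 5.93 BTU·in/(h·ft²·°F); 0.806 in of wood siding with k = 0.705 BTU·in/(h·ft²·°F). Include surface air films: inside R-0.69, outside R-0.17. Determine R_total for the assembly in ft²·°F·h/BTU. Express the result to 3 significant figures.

3.85/0.199 = 19.35
5.61/5.93 = 0.946
0.806/0.705 = 1.143
R_total = 0.69 + 19.35 + 1.11 + 0.946 + 1.143 + 0.17 = 23.41 ft²·°F·h/BTU

23.4 ft²·°F·h/BTU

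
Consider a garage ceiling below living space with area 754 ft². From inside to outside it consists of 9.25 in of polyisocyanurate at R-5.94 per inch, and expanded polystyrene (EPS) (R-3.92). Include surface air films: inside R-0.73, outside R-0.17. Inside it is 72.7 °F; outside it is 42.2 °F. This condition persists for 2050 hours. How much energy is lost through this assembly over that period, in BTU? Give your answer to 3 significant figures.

789000 BTU

9.25 × 5.94 = 54.95
R_total = 0.73 + 54.95 + 3.92 + 0.17 = 59.77 ft²·°F·h/BTU
Q = 754 × (72.7 − 42.2) / 59.77 = 384.8 BTU/h
E = 384.8 × 2050 = 788800 BTU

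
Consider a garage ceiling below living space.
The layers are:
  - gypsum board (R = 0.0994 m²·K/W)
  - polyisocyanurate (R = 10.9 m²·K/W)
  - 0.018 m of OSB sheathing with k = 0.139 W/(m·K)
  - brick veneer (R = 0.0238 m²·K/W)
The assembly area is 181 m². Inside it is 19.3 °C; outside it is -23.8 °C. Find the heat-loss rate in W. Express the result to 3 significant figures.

699 W

0.018/0.139 = 0.1295
R_total = 0.0994 + 10.9 + 0.1295 + 0.0238 = 11.15 m²·K/W
Q = A·ΔT/R = 181 × (19.3 − (-23.8)) / 11.15 = 699.5 W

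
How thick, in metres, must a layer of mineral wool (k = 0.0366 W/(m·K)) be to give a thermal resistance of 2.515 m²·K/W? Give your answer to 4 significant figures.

L = R·k = 2.515 × 0.0366 = 0.092049 m

0.09205 m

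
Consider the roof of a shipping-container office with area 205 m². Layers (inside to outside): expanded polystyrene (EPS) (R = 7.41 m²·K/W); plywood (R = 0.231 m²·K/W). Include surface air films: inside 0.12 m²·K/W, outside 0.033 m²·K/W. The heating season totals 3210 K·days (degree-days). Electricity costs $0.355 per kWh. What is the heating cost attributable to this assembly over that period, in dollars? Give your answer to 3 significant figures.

R_total = 0.12 + 7.41 + 0.231 + 0.033 = 7.794 m²·K/W
E = A × HDD × 24 / R / 1000 = 205 × 3210 × 24 / 7.794 / 1000 = 2026 kWh
Cost = 2026 × 0.355 = $719.3

719 dollars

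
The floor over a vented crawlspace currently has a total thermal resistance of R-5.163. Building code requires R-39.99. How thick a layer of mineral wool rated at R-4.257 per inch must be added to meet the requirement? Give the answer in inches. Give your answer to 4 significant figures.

8.181 in

ΔR = 39.99 − 5.163 = 34.827 ft²·°F·h/BTU
L = ΔR / (R/in) = 34.827/4.257 = 8.1811 in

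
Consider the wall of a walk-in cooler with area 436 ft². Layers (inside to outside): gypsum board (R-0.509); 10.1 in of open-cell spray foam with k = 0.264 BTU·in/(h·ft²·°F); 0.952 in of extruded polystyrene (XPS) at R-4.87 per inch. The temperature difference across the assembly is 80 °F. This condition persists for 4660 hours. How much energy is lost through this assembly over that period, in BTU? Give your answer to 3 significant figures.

10.1/0.264 = 38.26
0.952 × 4.87 = 4.636
R_total = 0.509 + 38.26 + 4.636 = 43.4 ft²·°F·h/BTU
Q = 436 × 80 / 43.4 = 803.6 BTU/h
E = 803.6 × 4660 = 3745000 BTU

3740000 BTU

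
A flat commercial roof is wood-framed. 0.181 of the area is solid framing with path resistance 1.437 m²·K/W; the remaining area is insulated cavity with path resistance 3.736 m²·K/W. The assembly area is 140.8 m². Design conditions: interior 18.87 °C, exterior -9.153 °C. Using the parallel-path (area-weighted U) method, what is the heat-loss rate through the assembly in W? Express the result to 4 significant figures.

U_eff = 0.819/3.736 + 0.181/1.437 = 0.21922 + 0.12596 = 0.34518
R_eff = 1/U_eff = 2.8971 m²·K/W
Q = 140.8 × (18.87 − (-9.153)) / 2.8971 = 1361.9 W

1362 W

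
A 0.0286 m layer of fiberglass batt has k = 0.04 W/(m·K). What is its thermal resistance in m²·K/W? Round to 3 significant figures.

R = L/k = 0.0286/0.04 = 0.715 m²·K/W

0.715 m²·K/W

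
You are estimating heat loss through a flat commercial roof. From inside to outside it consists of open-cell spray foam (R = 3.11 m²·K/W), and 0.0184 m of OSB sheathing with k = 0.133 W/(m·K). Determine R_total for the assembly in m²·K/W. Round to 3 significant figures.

3.25 m²·K/W

0.0184/0.133 = 0.1383
R_total = 3.11 + 0.1383 = 3.248 m²·K/W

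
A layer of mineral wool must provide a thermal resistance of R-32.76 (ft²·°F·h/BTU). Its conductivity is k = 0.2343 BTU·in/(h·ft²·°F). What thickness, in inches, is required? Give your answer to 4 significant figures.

7.676 in

L = R × k = 32.76 × 0.2343 = 7.6757 in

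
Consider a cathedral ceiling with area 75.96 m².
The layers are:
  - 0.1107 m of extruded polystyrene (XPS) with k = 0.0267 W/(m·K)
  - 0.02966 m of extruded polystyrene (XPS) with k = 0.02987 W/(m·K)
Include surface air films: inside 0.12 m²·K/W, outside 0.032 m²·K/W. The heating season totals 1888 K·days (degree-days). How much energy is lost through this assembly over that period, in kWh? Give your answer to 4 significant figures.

0.1107/0.0267 = 4.1461
0.02966/0.02987 = 0.99297
R_total = 0.12 + 4.1461 + 0.99297 + 0.032 = 5.291 m²·K/W
E = A × HDD × 24 / R / 1000 = 75.96 × 1888 × 24 / 5.291 / 1000 = 650.52 kWh

650.5 kWh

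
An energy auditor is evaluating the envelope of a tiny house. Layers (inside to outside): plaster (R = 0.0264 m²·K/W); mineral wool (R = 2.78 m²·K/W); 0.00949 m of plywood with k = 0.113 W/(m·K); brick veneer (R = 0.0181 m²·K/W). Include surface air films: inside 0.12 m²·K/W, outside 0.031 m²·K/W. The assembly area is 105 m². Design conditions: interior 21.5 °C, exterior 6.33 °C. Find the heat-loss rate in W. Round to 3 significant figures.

521 W

0.00949/0.113 = 0.08398
R_total = 0.12 + 0.0264 + 2.78 + 0.08398 + 0.0181 + 0.031 = 3.059 m²·K/W
Q = A·ΔT/R = 105 × (21.5 − 6.33) / 3.059 = 520.6 W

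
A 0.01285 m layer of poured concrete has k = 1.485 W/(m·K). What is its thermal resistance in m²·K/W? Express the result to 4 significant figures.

R = L/k = 0.01285/1.485 = 0.0086532 m²·K/W

0.008653 m²·K/W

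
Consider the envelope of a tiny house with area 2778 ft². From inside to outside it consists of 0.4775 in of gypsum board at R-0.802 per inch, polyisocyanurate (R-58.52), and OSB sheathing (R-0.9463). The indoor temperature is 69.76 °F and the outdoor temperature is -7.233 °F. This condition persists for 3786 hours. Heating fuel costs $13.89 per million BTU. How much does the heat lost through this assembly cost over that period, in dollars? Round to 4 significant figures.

187.9 dollars

0.4775 × 0.802 = 0.38295
R_total = 0.38295 + 58.52 + 0.9463 = 59.849 ft²·°F·h/BTU
Q = 2778 × (69.76 − (-7.233)) / 59.849 = 3573.8 BTU/h
E = 3573.8 × 3786 = 13530000 BTU
Cost = 13530000/10⁶ × 13.89 = $187.93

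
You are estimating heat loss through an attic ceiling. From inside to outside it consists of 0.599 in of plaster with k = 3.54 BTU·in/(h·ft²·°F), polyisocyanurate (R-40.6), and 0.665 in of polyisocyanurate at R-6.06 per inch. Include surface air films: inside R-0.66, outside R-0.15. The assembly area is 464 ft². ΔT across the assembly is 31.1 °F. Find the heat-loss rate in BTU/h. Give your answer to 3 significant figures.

0.599/3.54 = 0.1692
0.665 × 6.06 = 4.03
R_total = 0.66 + 0.1692 + 40.6 + 4.03 + 0.15 = 45.61 ft²·°F·h/BTU
Q = A·ΔT/R = 464 × 31.1 / 45.61 = 316.4 BTU/h

316 BTU/h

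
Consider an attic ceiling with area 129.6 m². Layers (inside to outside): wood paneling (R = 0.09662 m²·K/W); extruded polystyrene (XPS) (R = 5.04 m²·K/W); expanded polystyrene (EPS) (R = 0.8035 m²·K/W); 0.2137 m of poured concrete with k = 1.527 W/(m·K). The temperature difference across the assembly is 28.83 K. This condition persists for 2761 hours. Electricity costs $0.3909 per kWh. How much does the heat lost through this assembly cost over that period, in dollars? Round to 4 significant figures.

0.2137/1.527 = 0.13995
R_total = 0.09662 + 5.04 + 0.8035 + 0.13995 = 6.0801 m²·K/W
Q = 129.6 × 28.83 / 6.0801 = 614.53 W
E = 614.53 W × 2761 h / 1000 = 1696.7 kWh
Cost = 1696.7 × 0.3909 = $663.24

663.2 dollars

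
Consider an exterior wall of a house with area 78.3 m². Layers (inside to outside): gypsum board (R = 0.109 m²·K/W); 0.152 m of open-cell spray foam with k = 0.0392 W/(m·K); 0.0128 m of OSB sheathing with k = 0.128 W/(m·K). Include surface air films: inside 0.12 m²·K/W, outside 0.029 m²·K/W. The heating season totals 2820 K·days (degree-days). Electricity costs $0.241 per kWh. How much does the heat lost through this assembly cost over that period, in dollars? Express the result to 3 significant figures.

302 dollars

0.152/0.0392 = 3.878
0.0128/0.128 = 0.1
R_total = 0.12 + 0.109 + 3.878 + 0.1 + 0.029 = 4.236 m²·K/W
E = A × HDD × 24 / R / 1000 = 78.3 × 2820 × 24 / 4.236 / 1000 = 1251 kWh
Cost = 1251 × 0.241 = $301.5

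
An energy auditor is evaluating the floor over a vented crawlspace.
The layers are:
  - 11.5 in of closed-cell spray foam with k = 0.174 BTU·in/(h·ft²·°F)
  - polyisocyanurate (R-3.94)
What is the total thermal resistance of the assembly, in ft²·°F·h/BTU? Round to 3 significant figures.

11.5/0.174 = 66.09
R_total = 66.09 + 3.94 = 70.03 ft²·°F·h/BTU

70.0 ft²·°F·h/BTU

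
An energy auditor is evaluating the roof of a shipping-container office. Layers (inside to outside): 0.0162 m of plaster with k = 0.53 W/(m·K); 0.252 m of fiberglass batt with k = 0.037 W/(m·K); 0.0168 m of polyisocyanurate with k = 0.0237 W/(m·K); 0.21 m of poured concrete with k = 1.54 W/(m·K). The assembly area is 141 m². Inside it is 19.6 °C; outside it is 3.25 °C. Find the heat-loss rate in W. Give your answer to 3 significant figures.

300 W

0.0162/0.53 = 0.03057
0.252/0.037 = 6.811
0.0168/0.0237 = 0.7089
0.21/1.54 = 0.1364
R_total = 0.03057 + 6.811 + 0.7089 + 0.1364 = 7.687 m²·K/W
Q = A·ΔT/R = 141 × (19.6 − 3.25) / 7.687 = 299.9 W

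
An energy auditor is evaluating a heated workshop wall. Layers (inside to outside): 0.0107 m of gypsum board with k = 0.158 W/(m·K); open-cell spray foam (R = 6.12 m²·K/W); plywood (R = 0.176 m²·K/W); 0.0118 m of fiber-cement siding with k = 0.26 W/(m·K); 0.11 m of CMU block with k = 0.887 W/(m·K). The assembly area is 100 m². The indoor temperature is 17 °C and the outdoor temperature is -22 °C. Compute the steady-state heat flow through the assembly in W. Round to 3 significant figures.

597 W

0.0107/0.158 = 0.06772
0.0118/0.26 = 0.04538
0.11/0.887 = 0.124
R_total = 0.06772 + 6.12 + 0.176 + 0.04538 + 0.124 = 6.533 m²·K/W
Q = A·ΔT/R = 100 × (17 − (-22)) / 6.533 = 597 W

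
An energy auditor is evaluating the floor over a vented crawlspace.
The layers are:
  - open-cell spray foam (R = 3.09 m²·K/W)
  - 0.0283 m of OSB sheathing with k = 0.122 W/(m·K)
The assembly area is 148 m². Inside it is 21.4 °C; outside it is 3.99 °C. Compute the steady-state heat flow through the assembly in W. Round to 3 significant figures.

0.0283/0.122 = 0.232
R_total = 3.09 + 0.232 = 3.322 m²·K/W
Q = A·ΔT/R = 148 × (21.4 − 3.99) / 3.322 = 775.6 W

776 W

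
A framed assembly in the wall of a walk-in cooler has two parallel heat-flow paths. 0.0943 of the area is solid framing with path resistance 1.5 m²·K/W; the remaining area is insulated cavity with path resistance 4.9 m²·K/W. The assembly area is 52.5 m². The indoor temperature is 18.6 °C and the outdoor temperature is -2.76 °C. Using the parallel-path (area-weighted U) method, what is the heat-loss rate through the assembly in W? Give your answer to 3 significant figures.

278 W

U_eff = 0.9057/4.9 + 0.0943/1.5 = 0.1848 + 0.06287 = 0.2477
R_eff = 1/U_eff = 4.037 m²·K/W
Q = 52.5 × (18.6 − (-2.76)) / 4.037 = 277.8 W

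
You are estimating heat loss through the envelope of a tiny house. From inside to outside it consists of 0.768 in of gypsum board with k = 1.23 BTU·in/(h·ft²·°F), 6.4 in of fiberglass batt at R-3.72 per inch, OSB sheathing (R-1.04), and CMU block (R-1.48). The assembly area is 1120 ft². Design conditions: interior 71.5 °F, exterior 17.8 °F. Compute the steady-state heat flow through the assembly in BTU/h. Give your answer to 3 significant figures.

0.768/1.23 = 0.6244
6.4 × 3.72 = 23.81
R_total = 0.6244 + 23.81 + 1.04 + 1.48 = 26.95 ft²·°F·h/BTU
Q = A·ΔT/R = 1120 × (71.5 − 17.8) / 26.95 = 2231 BTU/h

2230 BTU/h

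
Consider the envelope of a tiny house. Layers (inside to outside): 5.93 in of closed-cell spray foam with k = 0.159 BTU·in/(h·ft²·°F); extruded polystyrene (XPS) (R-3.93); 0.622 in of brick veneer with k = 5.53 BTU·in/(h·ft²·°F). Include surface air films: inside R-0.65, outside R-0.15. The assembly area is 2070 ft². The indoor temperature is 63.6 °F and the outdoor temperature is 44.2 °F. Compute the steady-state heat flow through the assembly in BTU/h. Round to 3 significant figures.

953 BTU/h

5.93/0.159 = 37.3
0.622/5.53 = 0.1125
R_total = 0.65 + 37.3 + 3.93 + 0.1125 + 0.15 = 42.14 ft²·°F·h/BTU
Q = A·ΔT/R = 2070 × (63.6 − 44.2) / 42.14 = 953 BTU/h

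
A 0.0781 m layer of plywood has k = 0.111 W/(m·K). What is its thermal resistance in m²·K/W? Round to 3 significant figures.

R = L/k = 0.0781/0.111 = 0.7036 m²·K/W

0.704 m²·K/W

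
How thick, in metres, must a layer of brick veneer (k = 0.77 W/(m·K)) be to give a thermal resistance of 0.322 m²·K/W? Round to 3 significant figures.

0.248 m

L = R·k = 0.322 × 0.77 = 0.2479 m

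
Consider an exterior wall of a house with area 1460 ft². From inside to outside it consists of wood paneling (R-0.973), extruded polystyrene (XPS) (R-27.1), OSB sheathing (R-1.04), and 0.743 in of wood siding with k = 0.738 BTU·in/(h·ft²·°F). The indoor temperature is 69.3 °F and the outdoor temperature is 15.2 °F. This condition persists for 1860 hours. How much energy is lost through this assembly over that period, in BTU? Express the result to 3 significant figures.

4880000 BTU

0.743/0.738 = 1.007
R_total = 0.973 + 27.1 + 1.04 + 1.007 = 30.12 ft²·°F·h/BTU
Q = 1460 × (69.3 − 15.2) / 30.12 = 2622 BTU/h
E = 2622 × 1860 = 4878000 BTU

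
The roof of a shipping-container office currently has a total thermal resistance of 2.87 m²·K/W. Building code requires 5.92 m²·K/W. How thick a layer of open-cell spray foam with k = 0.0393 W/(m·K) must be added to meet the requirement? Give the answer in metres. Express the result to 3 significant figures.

0.120 m

ΔR = 5.92 − 2.87 = 3.05 m²·K/W
L = ΔR × k = 3.05 × 0.0393 = 0.1199 m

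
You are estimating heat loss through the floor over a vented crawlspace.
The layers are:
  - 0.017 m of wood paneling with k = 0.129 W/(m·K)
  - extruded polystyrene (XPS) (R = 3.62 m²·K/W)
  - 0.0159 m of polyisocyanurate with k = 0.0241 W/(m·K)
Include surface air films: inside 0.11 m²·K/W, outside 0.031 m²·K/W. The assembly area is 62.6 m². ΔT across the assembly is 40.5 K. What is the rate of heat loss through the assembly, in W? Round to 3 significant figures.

0.017/0.129 = 0.1318
0.0159/0.0241 = 0.6598
R_total = 0.11 + 0.1318 + 3.62 + 0.6598 + 0.031 = 4.553 m²·K/W
Q = A·ΔT/R = 62.6 × 40.5 / 4.553 = 556.9 W

557 W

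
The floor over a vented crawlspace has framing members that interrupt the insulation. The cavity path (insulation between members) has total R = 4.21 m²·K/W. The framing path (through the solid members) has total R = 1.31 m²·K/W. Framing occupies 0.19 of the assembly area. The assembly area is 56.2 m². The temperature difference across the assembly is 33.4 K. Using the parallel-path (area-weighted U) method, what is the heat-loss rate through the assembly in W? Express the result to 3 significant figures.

633 W

U_eff = 0.81/4.21 + 0.19/1.31 = 0.1924 + 0.145 = 0.3374
R_eff = 1/U_eff = 2.964 m²·K/W
Q = 56.2 × 33.4 / 2.964 = 633.4 W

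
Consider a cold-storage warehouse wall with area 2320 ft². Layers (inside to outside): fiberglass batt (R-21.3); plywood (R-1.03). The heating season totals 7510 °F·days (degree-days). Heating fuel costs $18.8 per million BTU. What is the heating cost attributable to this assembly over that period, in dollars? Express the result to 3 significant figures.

352 dollars

R_total = 21.3 + 1.03 = 22.33 ft²·°F·h/BTU
E = A × HDD × 24 / R = 2320 × 7510 × 24 / 22.33 = 18730000 BTU
Cost = 18730000/10⁶ × 18.8 = $352.1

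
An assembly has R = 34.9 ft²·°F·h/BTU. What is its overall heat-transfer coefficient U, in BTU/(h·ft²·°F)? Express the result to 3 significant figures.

U = 1/R = 1/34.9 = 0.02865

0.0287 BTU/(h·ft²·°F)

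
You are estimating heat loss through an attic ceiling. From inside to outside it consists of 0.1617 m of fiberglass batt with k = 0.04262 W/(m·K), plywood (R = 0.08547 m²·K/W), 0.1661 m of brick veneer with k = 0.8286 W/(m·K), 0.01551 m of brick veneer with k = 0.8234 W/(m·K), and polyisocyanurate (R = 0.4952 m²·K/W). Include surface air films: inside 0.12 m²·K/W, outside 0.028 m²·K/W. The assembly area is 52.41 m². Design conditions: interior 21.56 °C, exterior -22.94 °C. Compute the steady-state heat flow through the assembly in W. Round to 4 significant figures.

491.8 W

0.1617/0.04262 = 3.794
0.1661/0.8286 = 0.20046
0.01551/0.8234 = 0.018837
R_total = 0.12 + 3.794 + 0.08547 + 0.20046 + 0.018837 + 0.4952 + 0.028 = 4.742 m²·K/W
Q = A·ΔT/R = 52.41 × (21.56 − (-22.94)) / 4.742 = 491.83 W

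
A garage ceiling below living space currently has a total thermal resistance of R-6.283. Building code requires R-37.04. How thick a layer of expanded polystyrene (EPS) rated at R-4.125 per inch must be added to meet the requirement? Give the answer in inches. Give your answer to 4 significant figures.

ΔR = 37.04 − 6.283 = 30.757 ft²·°F·h/BTU
L = ΔR / (R/in) = 30.757/4.125 = 7.4562 in

7.456 in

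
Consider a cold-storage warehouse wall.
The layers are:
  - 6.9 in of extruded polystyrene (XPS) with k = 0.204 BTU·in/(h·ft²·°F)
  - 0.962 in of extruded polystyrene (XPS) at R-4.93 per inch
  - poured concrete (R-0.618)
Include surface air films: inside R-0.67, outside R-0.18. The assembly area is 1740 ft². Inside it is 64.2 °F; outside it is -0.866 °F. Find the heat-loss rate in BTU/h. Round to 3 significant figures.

6.9/0.204 = 33.82
0.962 × 4.93 = 4.743
R_total = 0.67 + 33.82 + 4.743 + 0.618 + 0.18 = 40.03 ft²·°F·h/BTU
Q = A·ΔT/R = 1740 × (64.2 − (-0.866)) / 40.03 = 2828 BTU/h

2830 BTU/h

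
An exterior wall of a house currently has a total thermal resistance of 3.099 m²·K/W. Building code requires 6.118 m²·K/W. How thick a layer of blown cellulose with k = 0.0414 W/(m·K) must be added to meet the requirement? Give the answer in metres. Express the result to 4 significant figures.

0.1250 m

ΔR = 6.118 − 3.099 = 3.019 m²·K/W
L = ΔR × k = 3.019 × 0.0414 = 0.12499 m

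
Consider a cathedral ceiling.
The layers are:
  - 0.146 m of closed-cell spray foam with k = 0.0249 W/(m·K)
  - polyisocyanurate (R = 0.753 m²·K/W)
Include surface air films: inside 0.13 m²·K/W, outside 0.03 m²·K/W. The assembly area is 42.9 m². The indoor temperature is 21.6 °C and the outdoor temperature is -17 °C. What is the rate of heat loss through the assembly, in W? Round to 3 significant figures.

244 W

0.146/0.0249 = 5.863
R_total = 0.13 + 5.863 + 0.753 + 0.03 = 6.776 m²·K/W
Q = A·ΔT/R = 42.9 × (21.6 − (-17)) / 6.776 = 244.4 W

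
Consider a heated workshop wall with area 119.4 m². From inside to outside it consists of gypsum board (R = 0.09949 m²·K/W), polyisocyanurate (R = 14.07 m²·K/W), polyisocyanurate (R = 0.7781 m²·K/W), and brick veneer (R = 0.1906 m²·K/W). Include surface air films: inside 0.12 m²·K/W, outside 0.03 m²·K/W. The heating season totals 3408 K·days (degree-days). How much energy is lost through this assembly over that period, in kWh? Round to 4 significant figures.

638.8 kWh

R_total = 0.12 + 0.09949 + 14.07 + 0.7781 + 0.1906 + 0.03 = 15.288 m²·K/W
E = A × HDD × 24 / R / 1000 = 119.4 × 3408 × 24 / 15.288 / 1000 = 638.79 kWh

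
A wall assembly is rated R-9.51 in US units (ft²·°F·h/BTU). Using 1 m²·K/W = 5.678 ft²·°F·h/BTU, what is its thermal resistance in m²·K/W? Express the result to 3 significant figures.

1.67 m²·K/W

R_SI = 9.51/5.678 = 1.675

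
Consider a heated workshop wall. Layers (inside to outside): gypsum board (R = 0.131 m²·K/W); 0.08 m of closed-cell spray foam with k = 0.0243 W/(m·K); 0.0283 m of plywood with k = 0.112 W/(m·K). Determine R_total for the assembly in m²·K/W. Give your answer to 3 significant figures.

0.08/0.0243 = 3.292
0.0283/0.112 = 0.2527
R_total = 0.131 + 3.292 + 0.2527 = 3.676 m²·K/W

3.68 m²·K/W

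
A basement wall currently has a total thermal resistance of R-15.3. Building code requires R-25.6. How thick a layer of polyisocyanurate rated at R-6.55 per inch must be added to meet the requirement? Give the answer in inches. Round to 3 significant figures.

1.57 in

ΔR = 25.6 − 15.3 = 10.3 ft²·°F·h/BTU
L = ΔR / (R/in) = 10.3/6.55 = 1.573 in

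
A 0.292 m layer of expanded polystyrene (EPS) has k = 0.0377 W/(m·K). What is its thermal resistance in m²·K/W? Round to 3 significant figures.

7.75 m²·K/W

R = L/k = 0.292/0.0377 = 7.745 m²·K/W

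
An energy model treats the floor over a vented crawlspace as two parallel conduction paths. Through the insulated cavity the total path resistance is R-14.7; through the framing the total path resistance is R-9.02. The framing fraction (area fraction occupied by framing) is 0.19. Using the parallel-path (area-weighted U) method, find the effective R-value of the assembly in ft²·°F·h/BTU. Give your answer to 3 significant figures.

U_eff = 0.81/14.7 + 0.19/9.02 = 0.0551 + 0.02106 = 0.07617
R_eff = 1/U_eff = 13.13 ft²·°F·h/BTU

13.1 ft²·°F·h/BTU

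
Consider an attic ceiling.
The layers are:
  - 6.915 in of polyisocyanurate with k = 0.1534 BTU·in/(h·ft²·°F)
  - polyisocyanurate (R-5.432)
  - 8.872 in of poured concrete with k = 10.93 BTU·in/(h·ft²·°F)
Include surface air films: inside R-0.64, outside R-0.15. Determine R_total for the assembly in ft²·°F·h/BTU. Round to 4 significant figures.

52.11 ft²·°F·h/BTU

6.915/0.1534 = 45.078
8.872/10.93 = 0.81171
R_total = 0.64 + 45.078 + 5.432 + 0.81171 + 0.15 = 52.112 ft²·°F·h/BTU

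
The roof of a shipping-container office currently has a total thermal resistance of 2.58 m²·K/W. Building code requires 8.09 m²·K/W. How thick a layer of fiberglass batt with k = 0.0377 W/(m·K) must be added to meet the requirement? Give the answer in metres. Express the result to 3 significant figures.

0.208 m

ΔR = 8.09 − 2.58 = 5.51 m²·K/W
L = ΔR × k = 5.51 × 0.0377 = 0.2077 m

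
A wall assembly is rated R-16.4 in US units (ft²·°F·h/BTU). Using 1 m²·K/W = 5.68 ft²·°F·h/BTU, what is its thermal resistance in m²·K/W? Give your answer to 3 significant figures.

2.89 m²·K/W

R_SI = 16.4/5.68 = 2.887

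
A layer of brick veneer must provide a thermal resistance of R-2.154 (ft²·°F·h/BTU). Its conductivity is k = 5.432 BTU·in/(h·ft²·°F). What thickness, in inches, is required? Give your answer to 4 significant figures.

11.70 in

L = R × k = 2.154 × 5.432 = 11.701 in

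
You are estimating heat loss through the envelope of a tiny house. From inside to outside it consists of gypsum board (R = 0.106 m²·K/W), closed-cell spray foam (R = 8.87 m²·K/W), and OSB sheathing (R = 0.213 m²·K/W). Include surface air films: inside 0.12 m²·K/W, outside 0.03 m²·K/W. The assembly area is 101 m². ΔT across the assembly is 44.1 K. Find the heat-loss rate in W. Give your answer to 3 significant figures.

R_total = 0.12 + 0.106 + 8.87 + 0.213 + 0.03 = 9.339 m²·K/W
Q = A·ΔT/R = 101 × 44.1 / 9.339 = 476.9 W

477 W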